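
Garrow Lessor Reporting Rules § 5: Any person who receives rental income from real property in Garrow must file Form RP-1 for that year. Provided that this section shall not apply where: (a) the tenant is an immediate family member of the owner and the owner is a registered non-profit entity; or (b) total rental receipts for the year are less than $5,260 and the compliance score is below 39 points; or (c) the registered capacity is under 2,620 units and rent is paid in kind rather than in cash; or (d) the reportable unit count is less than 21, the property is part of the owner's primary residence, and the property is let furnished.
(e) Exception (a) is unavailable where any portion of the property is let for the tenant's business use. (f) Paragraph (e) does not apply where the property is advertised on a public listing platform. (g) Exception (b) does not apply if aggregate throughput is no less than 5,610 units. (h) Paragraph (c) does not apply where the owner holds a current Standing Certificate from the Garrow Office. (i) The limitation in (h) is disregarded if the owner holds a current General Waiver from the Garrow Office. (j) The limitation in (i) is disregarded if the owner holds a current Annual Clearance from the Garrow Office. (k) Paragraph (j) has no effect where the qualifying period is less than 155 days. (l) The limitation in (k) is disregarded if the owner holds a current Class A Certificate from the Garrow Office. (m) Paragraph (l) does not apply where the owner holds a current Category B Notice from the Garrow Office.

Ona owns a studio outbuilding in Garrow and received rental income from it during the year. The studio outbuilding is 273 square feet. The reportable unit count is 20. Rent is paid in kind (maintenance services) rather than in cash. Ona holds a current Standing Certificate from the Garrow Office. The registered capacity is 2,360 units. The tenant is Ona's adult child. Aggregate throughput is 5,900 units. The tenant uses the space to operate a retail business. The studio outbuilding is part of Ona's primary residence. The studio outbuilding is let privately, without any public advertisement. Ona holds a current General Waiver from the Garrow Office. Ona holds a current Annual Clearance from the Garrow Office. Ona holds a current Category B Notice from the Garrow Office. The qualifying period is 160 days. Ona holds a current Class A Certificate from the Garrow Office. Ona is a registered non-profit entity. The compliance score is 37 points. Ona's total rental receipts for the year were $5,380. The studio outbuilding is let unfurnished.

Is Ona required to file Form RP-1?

Yes — Ona must file Form RP-1.

Exception (a) is satisfied on its face — the tenant is an immediate family member; Ona is a registered non-profit. But applying paragraphs (e)–(f): (e) applies — the space is let for business use. (f), which would lift (e), is not triggered — the property is let privately without advertisement. Exception (a) does not apply.
Exception (b) does not apply: total rental receipts for the year are $5,380, not less than $5,260.
Exception (c) is satisfied on its face — the registered capacity is 2,360 units, under the 2,620 units limit; rent is paid in kind. However, paragraphs (h)–(m) must be considered: (h) applies — a current Standing Certificate is held. (i) applies (a current General Waiver is held), but is displaced by (j): (j) is triggered — a current Annual Clearance is held. (k) does not operate here (the qualifying period is 160 days, not less than 155 days), so (j) stands. (c) is therefore removed.
Exception (d) requires that the property is let furnished; but the property is let unfurnished, so (d) is unavailable.
No exception is made out. Ona falls within the general rule.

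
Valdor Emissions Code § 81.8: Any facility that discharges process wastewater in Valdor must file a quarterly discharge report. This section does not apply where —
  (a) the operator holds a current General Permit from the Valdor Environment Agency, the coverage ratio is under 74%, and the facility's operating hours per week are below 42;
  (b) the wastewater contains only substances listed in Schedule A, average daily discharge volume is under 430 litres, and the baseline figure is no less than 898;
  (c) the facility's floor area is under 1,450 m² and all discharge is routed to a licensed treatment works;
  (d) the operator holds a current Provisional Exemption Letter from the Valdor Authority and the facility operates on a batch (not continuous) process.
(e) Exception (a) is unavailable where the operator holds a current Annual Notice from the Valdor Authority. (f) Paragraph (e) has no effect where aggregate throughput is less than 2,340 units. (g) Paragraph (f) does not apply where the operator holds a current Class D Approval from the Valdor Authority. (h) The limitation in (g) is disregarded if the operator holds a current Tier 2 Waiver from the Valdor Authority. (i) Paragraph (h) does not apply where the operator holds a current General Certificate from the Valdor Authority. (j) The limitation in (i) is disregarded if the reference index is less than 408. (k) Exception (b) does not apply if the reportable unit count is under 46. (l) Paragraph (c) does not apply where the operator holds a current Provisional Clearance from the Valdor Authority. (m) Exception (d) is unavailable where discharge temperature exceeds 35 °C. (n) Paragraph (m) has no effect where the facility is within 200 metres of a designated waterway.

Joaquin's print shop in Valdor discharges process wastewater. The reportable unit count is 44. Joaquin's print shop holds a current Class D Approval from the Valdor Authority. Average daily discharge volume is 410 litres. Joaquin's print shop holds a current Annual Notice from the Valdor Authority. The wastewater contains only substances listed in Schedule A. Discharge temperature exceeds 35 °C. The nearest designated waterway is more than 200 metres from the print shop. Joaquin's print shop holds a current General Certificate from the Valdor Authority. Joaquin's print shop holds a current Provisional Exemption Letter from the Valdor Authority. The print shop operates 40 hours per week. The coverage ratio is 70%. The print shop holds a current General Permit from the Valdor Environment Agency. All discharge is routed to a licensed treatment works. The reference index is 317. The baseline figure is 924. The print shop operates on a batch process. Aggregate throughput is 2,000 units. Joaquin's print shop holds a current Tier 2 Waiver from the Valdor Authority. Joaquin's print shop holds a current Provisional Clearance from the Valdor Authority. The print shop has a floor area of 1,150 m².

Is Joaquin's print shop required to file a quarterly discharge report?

No — exception (a) applies; Joaquin's print shop is not required to file a quarterly discharge report.

Exception (a)'s conditions are all satisfied: a current General Permit is held; the coverage ratio is 70%, under the 74% limit; the facility's operating hours per week are 40, below the 42 limit. As to paragraphs (e)–(j): (e) would limit (a) — a current Annual Notice is held — but (f) sets (e) aside: (f) operates against (e): aggregate throughput is 2,000 units, less than the 2,340 units limit. (g) would limit (f) — a current Class D Approval is held — but (h) sets (g) aside: (h) operates against (g): a current Tier 2 Waiver is held. (i) is engaged (a current General Certificate is held), but is displaced by (j): (j) operates — the reference index is 317, less than the 408 limit. So (a) applies.
Exception (b): the wastewater is Schedule-A-only; average daily discharge volume is 410 litres, under the 430 litres limit; the baseline figure is 924, meeting the 898 threshold — every condition holds. But applying paragraph (k): (k) operates against (b): the reportable unit count is 44, under the 46 limit. So (b) is unavailable.
Exception (c) is satisfied on its face — the facility's floor area is 1,150 m², under the 1,450 m² limit; discharge is routed to a licensed treatment works. But applying paragraph (l): (l) is engaged — a current Provisional Clearance is held. Exception (c) does not apply.
Exception (d) is satisfied on its face — a current Provisional Exemption Letter is held; the facility operates on a batch process. Turning to paragraphs (m)–(n): (m) operates against (d): discharge temperature exceeds 35 °C. (n), which would lift (m), is not engaged — the print shop is more than 200 m from any designated waterway. (d) is therefore removed.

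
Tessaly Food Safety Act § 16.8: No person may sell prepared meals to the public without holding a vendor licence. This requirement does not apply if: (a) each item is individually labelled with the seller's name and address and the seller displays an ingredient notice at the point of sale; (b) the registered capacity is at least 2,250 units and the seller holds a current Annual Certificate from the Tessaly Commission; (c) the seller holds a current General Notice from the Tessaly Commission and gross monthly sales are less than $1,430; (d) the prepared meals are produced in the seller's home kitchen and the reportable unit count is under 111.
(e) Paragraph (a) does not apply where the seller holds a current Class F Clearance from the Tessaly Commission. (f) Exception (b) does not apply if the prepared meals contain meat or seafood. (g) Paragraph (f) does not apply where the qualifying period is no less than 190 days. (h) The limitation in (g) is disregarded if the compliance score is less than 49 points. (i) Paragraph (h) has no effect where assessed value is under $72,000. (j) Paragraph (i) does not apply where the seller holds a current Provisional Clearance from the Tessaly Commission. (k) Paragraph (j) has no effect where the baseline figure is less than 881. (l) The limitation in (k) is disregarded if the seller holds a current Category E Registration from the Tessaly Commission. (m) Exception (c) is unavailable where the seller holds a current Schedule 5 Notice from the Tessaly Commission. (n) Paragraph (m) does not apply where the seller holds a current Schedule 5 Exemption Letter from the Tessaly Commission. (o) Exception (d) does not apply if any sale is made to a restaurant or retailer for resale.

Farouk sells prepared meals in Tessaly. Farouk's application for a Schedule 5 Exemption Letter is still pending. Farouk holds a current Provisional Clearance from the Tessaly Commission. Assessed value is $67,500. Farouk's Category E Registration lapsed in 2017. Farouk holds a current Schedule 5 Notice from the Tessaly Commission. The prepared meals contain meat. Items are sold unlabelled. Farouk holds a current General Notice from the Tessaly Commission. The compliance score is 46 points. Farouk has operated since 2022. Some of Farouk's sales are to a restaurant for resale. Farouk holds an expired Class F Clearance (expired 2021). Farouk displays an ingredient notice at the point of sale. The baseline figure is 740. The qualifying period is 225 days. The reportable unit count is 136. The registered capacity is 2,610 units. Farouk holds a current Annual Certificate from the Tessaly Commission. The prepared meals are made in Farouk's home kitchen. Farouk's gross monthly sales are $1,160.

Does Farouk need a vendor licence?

No — exception (b) applies; Farouk is not required to hold a vendor licence.

Exception (a) fails — items are sold unlabelled.
All of (b)'s requirements are met (the registered capacity is 2,610 units, meeting the 2,250 units threshold; a current Annual Certificate is held). Applying paragraphs (f)–(l): (f) would limit (b) — the prepared meals contain meat — but (g) sets (f) aside: (g) operates against (f): the qualifying period is 225 days, meeting the 190 days threshold. (h) applies (the compliance score is 46 points, less than the 49 points limit), but is itself disapplied by (i): (i) operates against (h): assessed value is $67,500, under the $72,000 limit. (j) is triggered (a current Provisional Clearance is held), but is itself disapplied by (k): (k) operates against (j): the baseline figure is 740, less than the 881 limit. (l) is not engaged (there is no Category E Registration in force), so (k) stands. (b) remains available.
All of (c)'s requirements are met (a current General Notice is held; gross monthly sales are $1,160, less than the $1,430 limit). But: (m) operates against (c): a current Schedule 5 Notice is held. (n), which would lift (m), is not engaged — there is no Schedule 5 Exemption Letter in force. So (c) is unavailable.
Exception (d) fails — the reportable unit count is 136, not under 111.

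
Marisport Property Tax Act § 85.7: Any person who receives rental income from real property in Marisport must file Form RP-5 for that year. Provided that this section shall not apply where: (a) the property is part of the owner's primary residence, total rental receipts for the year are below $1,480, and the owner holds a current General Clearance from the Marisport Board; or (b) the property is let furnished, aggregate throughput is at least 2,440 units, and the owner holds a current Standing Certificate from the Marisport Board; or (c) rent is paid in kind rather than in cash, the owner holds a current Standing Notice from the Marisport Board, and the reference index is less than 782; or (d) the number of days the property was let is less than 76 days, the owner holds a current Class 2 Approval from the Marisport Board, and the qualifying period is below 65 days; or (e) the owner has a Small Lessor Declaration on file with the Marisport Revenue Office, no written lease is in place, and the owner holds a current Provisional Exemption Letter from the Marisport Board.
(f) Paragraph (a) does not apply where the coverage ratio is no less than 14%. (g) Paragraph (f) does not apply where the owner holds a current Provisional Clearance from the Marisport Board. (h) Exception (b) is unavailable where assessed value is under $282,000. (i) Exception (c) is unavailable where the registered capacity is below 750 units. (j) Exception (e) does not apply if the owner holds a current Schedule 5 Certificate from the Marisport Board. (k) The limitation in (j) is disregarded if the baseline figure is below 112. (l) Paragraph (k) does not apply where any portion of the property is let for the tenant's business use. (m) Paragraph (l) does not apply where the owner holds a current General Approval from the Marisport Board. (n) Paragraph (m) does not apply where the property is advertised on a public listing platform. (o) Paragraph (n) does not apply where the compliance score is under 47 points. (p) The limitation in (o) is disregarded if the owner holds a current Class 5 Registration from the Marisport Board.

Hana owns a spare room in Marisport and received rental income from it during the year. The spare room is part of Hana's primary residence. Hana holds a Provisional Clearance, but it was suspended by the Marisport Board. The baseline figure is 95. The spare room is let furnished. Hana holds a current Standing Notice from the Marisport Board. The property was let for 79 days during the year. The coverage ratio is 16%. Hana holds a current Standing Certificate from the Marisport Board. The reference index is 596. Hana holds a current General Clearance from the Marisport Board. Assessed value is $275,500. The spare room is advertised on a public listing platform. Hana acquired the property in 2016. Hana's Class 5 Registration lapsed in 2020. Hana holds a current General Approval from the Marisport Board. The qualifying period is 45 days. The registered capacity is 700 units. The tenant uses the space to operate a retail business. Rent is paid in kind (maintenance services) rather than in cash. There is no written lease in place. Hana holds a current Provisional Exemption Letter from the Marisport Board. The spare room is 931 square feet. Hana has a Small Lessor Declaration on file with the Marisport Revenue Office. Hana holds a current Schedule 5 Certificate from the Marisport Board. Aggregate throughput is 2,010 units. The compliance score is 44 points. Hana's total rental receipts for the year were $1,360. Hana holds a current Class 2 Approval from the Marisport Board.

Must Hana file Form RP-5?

No — exception (e) applies; Hana is not required to file Form RP-5.

Exception (a): the spare room is part of the primary residence; total rental receipts for the year are $1,360, below the $1,480 limit; a current General Clearance is held — every condition holds. But applying paragraphs (f)–(g): (f) operates against (a): the coverage ratio is 16%, meeting the 14% threshold. (g) does not operate here (there is no Provisional Clearance in force), so (f) stands. Exception (a) does not apply.
Exception (b) fails — aggregate throughput is 2,010 units, short of 2,440 units.
All of (c)'s requirements are met (rent is paid in kind; a current Standing Notice is held; the reference index is 596, less than the 782 limit). But applying paragraph (i): (i) operates against (c): the registered capacity is 700 units, below the 750 units limit. Exception (c) does not apply.
Exception (d) fails — the number of days the property was let is 79 days, not less than 76 days.
Exception (e) is satisfied on its face — a Small Lessor Declaration is on file; there is no written lease; a current Provisional Exemption Letter is held. As to paragraphs (j)–(p): (j) is triggered (a current Schedule 5 Certificate is held), but is displaced by (k): (k) is triggered — the baseline figure is 95, below the 112 limit. (l) would limit (k) — the space is let for business use — but (m) sets (l) aside: (m) operates — a current General Approval is held. (n) would limit (m) — the property is publicly advertised — but (o) sets (n) aside: (o) is engaged — the compliance score is 44 points, under the 47 points limit. (p), which would lift (o), is inapplicable — the Class 5 Registration is not current. So (e) applies.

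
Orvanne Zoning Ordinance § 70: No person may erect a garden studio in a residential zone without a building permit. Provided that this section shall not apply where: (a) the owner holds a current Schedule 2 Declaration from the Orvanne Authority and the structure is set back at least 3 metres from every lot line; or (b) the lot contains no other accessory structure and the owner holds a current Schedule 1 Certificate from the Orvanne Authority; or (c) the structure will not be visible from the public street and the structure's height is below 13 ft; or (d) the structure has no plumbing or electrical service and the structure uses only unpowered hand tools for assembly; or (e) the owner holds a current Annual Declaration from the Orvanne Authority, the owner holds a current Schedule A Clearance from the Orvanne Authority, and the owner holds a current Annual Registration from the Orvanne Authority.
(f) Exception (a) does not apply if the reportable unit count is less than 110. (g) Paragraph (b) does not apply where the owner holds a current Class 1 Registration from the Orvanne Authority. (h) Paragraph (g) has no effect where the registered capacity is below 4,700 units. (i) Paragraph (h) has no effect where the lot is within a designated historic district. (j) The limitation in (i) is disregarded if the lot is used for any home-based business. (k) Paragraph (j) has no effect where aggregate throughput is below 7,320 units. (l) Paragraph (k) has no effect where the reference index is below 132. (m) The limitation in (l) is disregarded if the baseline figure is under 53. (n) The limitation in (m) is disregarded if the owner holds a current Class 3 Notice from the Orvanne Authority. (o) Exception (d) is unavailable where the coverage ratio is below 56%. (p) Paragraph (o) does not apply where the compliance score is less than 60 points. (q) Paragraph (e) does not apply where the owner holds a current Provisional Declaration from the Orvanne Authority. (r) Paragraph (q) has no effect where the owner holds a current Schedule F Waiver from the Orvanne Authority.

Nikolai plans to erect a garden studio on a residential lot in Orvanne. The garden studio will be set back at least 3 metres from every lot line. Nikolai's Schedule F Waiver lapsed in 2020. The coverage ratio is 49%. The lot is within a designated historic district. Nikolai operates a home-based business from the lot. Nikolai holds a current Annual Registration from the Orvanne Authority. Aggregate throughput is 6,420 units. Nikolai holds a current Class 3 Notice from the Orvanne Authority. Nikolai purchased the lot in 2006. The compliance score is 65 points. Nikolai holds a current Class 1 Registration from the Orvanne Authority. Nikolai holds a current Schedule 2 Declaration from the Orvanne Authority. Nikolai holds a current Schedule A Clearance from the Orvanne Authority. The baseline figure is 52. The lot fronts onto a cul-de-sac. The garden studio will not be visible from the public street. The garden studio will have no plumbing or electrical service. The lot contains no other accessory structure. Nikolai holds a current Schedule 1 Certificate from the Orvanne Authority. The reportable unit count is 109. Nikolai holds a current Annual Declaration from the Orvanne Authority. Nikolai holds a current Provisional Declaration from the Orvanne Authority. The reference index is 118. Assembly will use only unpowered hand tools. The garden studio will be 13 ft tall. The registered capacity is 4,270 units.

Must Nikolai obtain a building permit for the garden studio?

No — exception (b) applies; Nikolai does not need a building permit.

All of (a)'s requirements are met (a current Schedule 2 Declaration is held; the setback is at least 3 m on every side). However, paragraph (f) must be considered: (f) operates against (a): the reportable unit count is 109, less than the 110 limit. So (a) is unavailable.
All of (b)'s requirements are met (the lot has no other accessory structure; a current Schedule 1 Certificate is held). Under paragraphs (g)–(n): (g) would limit (b) — a current Class 1 Registration is held — but (h) sets (g) aside: (h) is engaged — the registered capacity is 4,270 units, below the 4,700 units limit. (i) is triggered (the lot is in a historic district), but yields to (j): (j) is triggered — a home-based business operates on the lot. (k) operates (aggregate throughput is 6,420 units, below the 7,320 units limit), but yields to (l): (l) is engaged — the reference index is 118, below the 132 limit. (m) is engaged (the baseline figure is 52, under the 53 limit), but is overridden by (n): (n) is engaged — a current Class 3 Notice is held. Exception (b) stands.
Exception (c) does not apply: the structure's height is 13 ft, not below 13 ft.
All of (d)'s requirements are met (there is no plumbing or electrical service; assembly uses only hand tools). But: (o) operates against (d): the coverage ratio is 49%, below the 56% limit. (p) is not engaged (the compliance score is 65 points, not less than 60 points), so (o) stands. So (d) is unavailable.
Exception (e)'s conditions are all satisfied: a current Annual Declaration is held; a current Schedule A Clearance is held; a current Annual Registration is held. However, paragraphs (q)–(r) must be considered: (q) operates against (e): a current Provisional Declaration is held. (r), which would lift (q), is inapplicable — the Schedule F Waiver is not current. So (e) is unavailable.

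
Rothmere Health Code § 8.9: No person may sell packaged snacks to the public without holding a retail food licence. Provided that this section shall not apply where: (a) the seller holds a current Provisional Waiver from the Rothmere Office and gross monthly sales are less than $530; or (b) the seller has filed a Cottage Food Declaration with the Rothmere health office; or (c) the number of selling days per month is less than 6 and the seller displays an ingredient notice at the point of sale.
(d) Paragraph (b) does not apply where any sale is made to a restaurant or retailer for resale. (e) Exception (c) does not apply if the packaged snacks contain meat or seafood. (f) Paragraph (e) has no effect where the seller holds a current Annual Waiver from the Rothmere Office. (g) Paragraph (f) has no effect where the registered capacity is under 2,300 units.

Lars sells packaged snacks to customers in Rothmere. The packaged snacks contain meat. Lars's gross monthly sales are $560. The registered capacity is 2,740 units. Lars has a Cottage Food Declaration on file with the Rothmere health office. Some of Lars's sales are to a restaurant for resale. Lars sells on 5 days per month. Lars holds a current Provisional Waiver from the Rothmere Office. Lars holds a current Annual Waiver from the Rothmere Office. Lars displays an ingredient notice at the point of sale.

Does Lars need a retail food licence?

Exception (a) does not apply: gross monthly sales are $560, not less than $530.
Exception (b)'s conditions are all satisfied: a Cottage Food Declaration is on file. Turning to paragraph (d): (d) operates against (b): some sales are to a restaurant for resale. (b) is therefore removed.
Exception (c) is satisfied on its face — the number of selling days per month is 5, less than the 6 limit; an ingredient notice is displayed. Considering the limiting provisions: (e) would limit (c) — the packaged snacks contain meat — but (f) sets (e) aside: (f) operates against (e): a current Annual Waiver is held. (g) is not engaged (the registered capacity is 2,740 units, not under 2,300 units), so (f) stands. So (c) applies.

No — exception (c) applies; Lars is not required to hold a retail food licence.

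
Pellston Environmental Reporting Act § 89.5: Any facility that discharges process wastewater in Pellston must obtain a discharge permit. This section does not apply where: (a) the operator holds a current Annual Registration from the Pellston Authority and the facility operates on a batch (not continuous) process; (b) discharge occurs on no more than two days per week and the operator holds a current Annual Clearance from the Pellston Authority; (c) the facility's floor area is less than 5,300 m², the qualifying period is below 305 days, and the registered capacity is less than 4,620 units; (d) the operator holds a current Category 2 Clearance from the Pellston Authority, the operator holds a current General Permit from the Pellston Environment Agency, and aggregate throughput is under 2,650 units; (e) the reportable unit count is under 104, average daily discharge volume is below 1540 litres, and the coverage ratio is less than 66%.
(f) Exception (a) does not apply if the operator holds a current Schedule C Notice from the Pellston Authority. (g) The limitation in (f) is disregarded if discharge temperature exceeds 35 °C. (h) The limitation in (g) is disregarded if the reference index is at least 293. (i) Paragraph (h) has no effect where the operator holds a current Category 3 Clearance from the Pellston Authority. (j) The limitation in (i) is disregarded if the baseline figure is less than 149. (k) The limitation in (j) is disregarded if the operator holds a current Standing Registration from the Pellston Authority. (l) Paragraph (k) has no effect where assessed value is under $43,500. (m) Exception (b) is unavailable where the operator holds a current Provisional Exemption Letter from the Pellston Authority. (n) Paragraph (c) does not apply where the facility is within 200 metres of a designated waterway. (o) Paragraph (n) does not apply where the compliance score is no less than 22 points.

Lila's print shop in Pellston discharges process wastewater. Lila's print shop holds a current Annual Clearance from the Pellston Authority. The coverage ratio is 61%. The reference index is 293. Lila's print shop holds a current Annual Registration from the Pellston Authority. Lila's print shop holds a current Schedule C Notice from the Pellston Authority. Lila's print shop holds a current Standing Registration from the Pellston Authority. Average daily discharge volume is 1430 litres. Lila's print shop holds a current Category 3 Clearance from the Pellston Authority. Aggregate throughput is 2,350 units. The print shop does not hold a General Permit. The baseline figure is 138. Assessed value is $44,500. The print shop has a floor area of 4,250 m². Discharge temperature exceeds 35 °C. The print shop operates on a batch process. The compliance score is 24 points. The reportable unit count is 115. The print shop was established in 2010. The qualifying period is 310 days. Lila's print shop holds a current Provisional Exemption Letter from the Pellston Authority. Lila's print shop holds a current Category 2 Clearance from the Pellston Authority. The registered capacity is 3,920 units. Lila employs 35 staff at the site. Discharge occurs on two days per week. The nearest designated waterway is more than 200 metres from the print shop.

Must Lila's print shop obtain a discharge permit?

No — exception (a) applies; Lila's print shop is not required to obtain a discharge permit.

Exception (a)'s conditions are all satisfied: a current Annual Registration is held; the facility operates on a batch process. Under paragraphs (f)–(l): (f) is engaged (a current Schedule C Notice is held), but is itself disapplied by (g): (g) is triggered — discharge temperature exceeds 35 °C. (h) is triggered (the reference index is 293, meeting the 293 threshold), but is overridden by (i): (i) is engaged — a current Category 3 Clearance is held. (j) applies (the baseline figure is 138, less than the 149 limit), but is set aside by (k): (k) is engaged — a current Standing Registration is held. (l), which would lift (k), is not engaged — assessed value is $44,500, not under $43,500. (a) remains available.
Exception (b)'s conditions are all satisfied: discharge occurs on no more than two days per week; a current Annual Clearance is held. Turning to paragraph (m): (m) operates against (b): a current Provisional Exemption Letter is held. Exception (b) does not apply.
Exception (c) does not apply: the qualifying period is 310 days, not below 305 days.
Exception (d) fails — no General Permit is held.
Exception (e) fails — the reportable unit count is 115, not under 104.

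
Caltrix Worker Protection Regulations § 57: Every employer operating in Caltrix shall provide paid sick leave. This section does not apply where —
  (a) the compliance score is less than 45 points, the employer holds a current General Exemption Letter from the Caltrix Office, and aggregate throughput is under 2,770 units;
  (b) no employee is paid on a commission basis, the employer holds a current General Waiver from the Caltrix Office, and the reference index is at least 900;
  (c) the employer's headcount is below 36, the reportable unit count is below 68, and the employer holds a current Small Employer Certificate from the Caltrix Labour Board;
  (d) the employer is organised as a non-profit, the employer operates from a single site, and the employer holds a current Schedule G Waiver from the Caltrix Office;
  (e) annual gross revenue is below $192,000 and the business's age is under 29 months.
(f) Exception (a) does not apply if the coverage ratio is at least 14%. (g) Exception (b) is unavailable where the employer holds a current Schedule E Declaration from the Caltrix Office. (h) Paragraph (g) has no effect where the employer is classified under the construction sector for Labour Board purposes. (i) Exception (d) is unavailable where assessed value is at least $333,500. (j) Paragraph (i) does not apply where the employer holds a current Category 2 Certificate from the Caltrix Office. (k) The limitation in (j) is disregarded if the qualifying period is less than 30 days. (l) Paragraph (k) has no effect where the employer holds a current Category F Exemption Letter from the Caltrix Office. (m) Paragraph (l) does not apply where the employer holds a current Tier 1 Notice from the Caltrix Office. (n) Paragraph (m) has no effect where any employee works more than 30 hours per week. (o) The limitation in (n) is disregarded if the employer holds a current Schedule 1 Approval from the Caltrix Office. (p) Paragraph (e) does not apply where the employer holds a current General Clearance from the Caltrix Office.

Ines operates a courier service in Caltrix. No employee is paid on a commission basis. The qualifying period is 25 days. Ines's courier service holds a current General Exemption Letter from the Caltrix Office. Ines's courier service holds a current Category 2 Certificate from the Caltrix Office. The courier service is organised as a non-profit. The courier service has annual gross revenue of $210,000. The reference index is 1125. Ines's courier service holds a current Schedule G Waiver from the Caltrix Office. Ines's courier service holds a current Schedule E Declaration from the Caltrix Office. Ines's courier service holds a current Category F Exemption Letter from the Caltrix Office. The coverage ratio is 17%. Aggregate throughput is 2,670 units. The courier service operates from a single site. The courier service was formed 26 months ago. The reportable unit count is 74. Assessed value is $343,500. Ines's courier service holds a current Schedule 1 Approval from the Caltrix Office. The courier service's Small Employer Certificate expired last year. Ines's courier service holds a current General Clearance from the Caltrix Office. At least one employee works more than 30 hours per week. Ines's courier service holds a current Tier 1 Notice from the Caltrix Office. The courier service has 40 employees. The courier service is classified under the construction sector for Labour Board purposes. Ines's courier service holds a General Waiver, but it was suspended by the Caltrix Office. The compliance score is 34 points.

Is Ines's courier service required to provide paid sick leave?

All of (a)'s requirements are met (the compliance score is 34 points, less than the 45 points limit; a current General Exemption Letter is held; aggregate throughput is 2,670 units, under the 2,770 units limit). However, paragraph (f) must be considered: (f) operates — the coverage ratio is 17%, meeting the 14% threshold. So (a) is unavailable.
Exception (b) does not apply: no current General Waiver is held.
Exception (c) does not apply: the employer's headcount is 40, not below 36.
All of (d)'s requirements are met (the employer is a non-profit; the employer operates from a single site; a current Schedule G Waiver is held). Turning to paragraphs (i)–(o): (i) operates against (d): assessed value is $343,500, meeting the $333,500 threshold. (j) would limit (i) — a current Category 2 Certificate is held — but (k) sets (j) aside: (k) is engaged — the qualifying period is 25 days, less than the 30 days limit. (l) would limit (k) — a current Category F Exemption Letter is held — but (m) sets (l) aside: (m) operates against (l): a current Tier 1 Notice is held. (n) would limit (m) — at least one employee exceeds 30 hours/week — but (o) sets (n) aside: (o) is engaged — a current Schedule 1 Approval is held. (d) is therefore removed.
Exception (e) requires that annual gross revenue is below $192,000; but annual gross revenue is $210,000, not below $192,000, so (e) is unavailable.
None of the exceptions is available; § 57 applies in full.

Yes — Ines's courier service must provide paid sick leave.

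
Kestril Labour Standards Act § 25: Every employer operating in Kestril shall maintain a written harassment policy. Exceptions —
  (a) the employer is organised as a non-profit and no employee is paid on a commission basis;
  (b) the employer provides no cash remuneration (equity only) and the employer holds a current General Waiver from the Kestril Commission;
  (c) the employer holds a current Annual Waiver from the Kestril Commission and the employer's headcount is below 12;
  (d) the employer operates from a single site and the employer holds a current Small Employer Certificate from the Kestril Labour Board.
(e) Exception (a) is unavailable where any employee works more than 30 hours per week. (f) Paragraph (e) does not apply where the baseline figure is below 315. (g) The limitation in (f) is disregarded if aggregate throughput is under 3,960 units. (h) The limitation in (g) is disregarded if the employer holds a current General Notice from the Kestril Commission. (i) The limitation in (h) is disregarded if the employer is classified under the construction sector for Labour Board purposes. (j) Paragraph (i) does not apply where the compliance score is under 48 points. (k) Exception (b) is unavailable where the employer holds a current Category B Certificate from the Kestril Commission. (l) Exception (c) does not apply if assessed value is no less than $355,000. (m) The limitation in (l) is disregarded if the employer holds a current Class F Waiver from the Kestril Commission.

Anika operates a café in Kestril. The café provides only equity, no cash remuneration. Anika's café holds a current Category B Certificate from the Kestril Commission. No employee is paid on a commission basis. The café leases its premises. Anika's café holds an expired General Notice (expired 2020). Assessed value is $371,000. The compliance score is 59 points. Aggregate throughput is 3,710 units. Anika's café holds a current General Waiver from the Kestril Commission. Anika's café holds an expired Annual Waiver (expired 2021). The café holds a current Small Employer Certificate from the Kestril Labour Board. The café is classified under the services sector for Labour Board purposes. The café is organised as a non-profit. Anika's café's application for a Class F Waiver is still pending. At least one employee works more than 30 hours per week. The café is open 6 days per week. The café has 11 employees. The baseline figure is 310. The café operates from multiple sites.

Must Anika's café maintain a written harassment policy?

Exception (a): the employer is a non-profit; no employee is paid on commission — every condition holds. However, paragraphs (e)–(j) must be considered: (e) operates against (a): at least one employee exceeds 30 hours/week. (f) applies (the baseline figure is 310, below the 315 limit), but is itself disapplied by (g): (g) is engaged — aggregate throughput is 3,710 units, under the 3,960 units limit. (h), which would lift (g), does not operate here — the General Notice is not current. So (a) is unavailable.
Exception (b) is satisfied on its face — remuneration is equity-only; a current General Waiver is held. But: (k) operates against (b): a current Category B Certificate is held. So (b) is unavailable.
Exception (c) fails — there is no Annual Waiver in force.
Exception (d) does not apply: the employer operates from multiple sites.
No exception is made out. Anika's café falls within the general rule.

Yes — Anika's café must maintain a written harassment policy.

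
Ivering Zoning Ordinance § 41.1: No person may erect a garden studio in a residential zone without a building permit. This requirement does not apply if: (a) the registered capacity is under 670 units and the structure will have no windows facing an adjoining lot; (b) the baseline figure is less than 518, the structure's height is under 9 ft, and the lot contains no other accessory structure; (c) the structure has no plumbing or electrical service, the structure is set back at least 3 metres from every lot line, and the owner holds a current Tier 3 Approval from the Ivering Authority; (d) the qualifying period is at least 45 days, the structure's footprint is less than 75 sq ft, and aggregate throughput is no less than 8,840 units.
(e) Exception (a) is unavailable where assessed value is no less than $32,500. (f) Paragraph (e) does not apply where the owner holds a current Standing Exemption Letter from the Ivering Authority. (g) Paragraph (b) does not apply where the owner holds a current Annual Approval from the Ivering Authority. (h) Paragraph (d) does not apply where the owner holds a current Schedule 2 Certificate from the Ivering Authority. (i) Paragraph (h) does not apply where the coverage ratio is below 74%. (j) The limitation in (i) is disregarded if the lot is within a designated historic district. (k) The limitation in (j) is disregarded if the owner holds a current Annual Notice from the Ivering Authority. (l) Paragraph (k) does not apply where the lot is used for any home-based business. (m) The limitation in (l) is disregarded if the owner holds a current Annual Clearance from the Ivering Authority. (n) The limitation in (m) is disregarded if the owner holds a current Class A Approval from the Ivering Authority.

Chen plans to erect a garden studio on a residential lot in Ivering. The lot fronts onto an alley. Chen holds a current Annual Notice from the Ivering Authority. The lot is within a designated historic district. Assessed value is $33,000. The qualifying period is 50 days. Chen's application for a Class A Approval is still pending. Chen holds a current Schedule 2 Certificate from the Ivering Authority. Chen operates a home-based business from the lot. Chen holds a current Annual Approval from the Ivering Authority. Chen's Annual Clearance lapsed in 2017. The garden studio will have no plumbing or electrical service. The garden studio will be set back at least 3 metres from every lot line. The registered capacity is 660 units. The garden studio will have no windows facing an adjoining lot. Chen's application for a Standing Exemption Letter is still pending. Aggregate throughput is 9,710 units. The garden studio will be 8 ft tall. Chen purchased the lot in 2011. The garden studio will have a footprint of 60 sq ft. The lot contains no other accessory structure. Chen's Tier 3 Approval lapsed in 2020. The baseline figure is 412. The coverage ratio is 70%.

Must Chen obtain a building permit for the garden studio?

Exception (a) is satisfied on its face — the registered capacity is 660 units, under the 670 units limit; no windows face an adjoining lot. But: (e) is engaged — assessed value is $33,000, meeting the $32,500 threshold. (f) is not engaged (the Standing Exemption Letter is not current), so (e) stands. So (a) is unavailable.
Exception (b)'s conditions are all satisfied: the baseline figure is 412, less than the 518 limit; the structure's height is 8 ft, under the 9 ft limit; the lot has no other accessory structure. But: (g) operates against (b): a current Annual Approval is held. Exception (b) does not apply.
Exception (c) fails — the Tier 3 Approval is not current.
Exception (d)'s conditions are all satisfied: the qualifying period is 50 days, meeting the 45 days threshold; the structure's footprint is 60 sq ft, less than the 75 sq ft limit; aggregate throughput is 9,710 units, meeting the 8,840 units threshold. But applying paragraphs (h)–(n): (h) operates against (d): a current Schedule 2 Certificate is held. (i) would limit (h) — the coverage ratio is 70%, below the 74% limit — but (j) sets (i) aside: (j) operates against (i): the lot is in a historic district. (k) operates (a current Annual Notice is held), but is itself disapplied by (l): (l) operates against (k): a home-based business operates on the lot. (m), which would lift (l), is inapplicable — the Annual Clearance is not current. Exception (d) does not apply.
No exception applies. The general rule governs.

Yes — Chen must obtain a building permit.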